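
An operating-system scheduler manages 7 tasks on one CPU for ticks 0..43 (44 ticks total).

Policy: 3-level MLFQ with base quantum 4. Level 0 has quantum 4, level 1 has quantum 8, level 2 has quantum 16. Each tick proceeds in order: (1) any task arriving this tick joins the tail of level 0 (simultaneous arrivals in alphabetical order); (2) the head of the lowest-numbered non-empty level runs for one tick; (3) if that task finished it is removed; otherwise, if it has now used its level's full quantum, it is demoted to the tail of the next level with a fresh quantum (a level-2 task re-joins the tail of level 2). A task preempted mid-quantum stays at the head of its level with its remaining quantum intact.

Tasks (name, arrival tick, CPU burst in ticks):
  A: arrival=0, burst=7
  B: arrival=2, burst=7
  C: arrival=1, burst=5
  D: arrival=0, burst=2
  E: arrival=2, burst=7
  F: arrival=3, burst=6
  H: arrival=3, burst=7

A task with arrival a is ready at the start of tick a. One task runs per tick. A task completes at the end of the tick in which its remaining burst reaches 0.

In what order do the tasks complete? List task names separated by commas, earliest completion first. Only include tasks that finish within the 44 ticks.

completion order = D, A, C, B, E, F, H

t=0: L0/L1/L2 = AD/-/- → run A
t=1: L0/L1/L2 = ADC/-/- → run A
t=2: L0/L1/L2 = ADCBE/-/- → run A
t=3: L0/L1/L2 = ADCBEFH/-/- → run A
t=4: L0/L1/L2 = DCBEFH/A/- → run D
t=5: L0/L1/L2 = DCBEFH/A/- → run D
t=6: L0/L1/L2 = CBEFH/A/- → run C
t=7: L0/L1/L2 = CBEFH/A/- → run C
t=8: L0/L1/L2 = CBEFH/A/- → run C
t=9: L0/L1/L2 = CBEFH/A/- → run C
t=10: L0/L1/L2 = BEFH/AC/- → run B
t=11: L0/L1/L2 = BEFH/AC/- → run B
t=12: L0/L1/L2 = BEFH/AC/- → run B
t=13: L0/L1/L2 = BEFH/AC/- → run B
t=14: L0/L1/L2 = EFH/ACB/- → run E
t=15: L0/L1/L2 = EFH/ACB/- → run E
t=16: L0/L1/L2 = EFH/ACB/- → run E
t=17: L0/L1/L2 = EFH/ACB/- → run E
t=18: L0/L1/L2 = FH/ACBE/- → run F
t=19: L0/L1/L2 = FH/ACBE/- → run F
t=20: L0/L1/L2 = FH/ACBE/- → run F
t=21: L0/L1/L2 = FH/ACBE/- → run F
t=22: L0/L1/L2 = H/ACBEF/- → run H
t=23: L0/L1/L2 = H/ACBEF/- → run H
t=24: L0/L1/L2 = H/ACBEF/- → run H
t=25: L0/L1/L2 = H/ACBEF/- → run H
t=26: L0/L1/L2 = -/ACBEFH/- → run A
t=27: L0/L1/L2 = -/ACBEFH/- → run A
t=28: L0/L1/L2 = -/ACBEFH/- → run A
t=29: L0/L1/L2 = -/CBEFH/- → run C
t=30: L0/L1/L2 = -/BEFH/- → run B
t=31: L0/L1/L2 = -/BEFH/- → run B
t=32: L0/L1/L2 = -/BEFH/- → run B
t=33: L0/L1/L2 = -/EFH/- → run E
t=34: L0/L1/L2 = -/EFH/- → run E
t=35: L0/L1/L2 = -/EFH/- → run E
t=36: L0/L1/L2 = -/FH/- → run F
t=37: L0/L1/L2 = -/FH/- → run F
t=38: L0/L1/L2 = -/H/- → run H
t=39: L0/L1/L2 = -/H/- → run H
t=40: L0/L1/L2 = -/H/- → run H
t=41: (idle)
t=42: (idle)
t=43: (idle)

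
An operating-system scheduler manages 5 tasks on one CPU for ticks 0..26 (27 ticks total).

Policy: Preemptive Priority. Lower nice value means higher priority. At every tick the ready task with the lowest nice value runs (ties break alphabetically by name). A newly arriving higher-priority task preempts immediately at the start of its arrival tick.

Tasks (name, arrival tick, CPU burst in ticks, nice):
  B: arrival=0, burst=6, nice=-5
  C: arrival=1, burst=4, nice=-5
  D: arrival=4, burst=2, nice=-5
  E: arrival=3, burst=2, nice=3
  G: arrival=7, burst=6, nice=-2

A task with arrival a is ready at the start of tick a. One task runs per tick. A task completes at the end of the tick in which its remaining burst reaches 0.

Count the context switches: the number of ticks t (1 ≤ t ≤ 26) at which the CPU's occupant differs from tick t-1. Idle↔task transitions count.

t=0: ready={B} → run B
t=1: ready={B,C} → run B
t=2: ready={B,C} → run B
t=3: ready={B,C,E} → run B
t=4: ready={B,C,D,E} → run B
t=5: ready={B,C,D,E} → run B
t=6: ready={C,D,E} → run C
t=7: ready={C,D,E,G} → run C
t=8: ready={C,D,E,G} → run C
t=9: ready={C,D,E,G} → run C
t=10: ready={D,E,G} → run D
t=11: ready={D,E,G} → run D
t=12: ready={E,G} → run G
t=13: ready={E,G} → run G
t=14: ready={E,G} → run G
t=15: ready={E,G} → run G
t=16: ready={E,G} → run G
t=17: ready={E,G} → run G
t=18: ready={E} → run E
t=19: ready={E} → run E
t=20: (idle)
t=21: (idle)
t=22: (idle)
t=23: (idle)
t=24: (idle)
t=25: (idle)
t=26: (idle)

context switches = 5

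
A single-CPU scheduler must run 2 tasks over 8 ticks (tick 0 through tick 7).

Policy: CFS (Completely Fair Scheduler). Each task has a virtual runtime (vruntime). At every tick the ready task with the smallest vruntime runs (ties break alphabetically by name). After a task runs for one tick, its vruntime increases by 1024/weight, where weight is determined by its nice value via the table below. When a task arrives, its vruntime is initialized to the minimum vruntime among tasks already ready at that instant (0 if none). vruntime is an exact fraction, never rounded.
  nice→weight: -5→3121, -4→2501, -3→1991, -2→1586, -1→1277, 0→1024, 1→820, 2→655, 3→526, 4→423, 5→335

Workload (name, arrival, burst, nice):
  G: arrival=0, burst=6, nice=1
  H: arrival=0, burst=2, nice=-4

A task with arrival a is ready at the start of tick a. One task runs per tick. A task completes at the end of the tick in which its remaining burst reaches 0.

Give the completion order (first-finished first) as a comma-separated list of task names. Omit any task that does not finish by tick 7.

completion order = H, G

t=0: vr[G=0 H=0] → run G
t=1: vr[G=256/205 H=0] → run H
t=2: vr[G=256/205 H=1024/2501] → run H
t=3: vr[G=256/205] → run G
t=4: vr[G=512/205] → run G
t=5: vr[G=768/205] → run G
t=6: vr[G=1024/205] → run G
t=7: vr[G=256/41] → run G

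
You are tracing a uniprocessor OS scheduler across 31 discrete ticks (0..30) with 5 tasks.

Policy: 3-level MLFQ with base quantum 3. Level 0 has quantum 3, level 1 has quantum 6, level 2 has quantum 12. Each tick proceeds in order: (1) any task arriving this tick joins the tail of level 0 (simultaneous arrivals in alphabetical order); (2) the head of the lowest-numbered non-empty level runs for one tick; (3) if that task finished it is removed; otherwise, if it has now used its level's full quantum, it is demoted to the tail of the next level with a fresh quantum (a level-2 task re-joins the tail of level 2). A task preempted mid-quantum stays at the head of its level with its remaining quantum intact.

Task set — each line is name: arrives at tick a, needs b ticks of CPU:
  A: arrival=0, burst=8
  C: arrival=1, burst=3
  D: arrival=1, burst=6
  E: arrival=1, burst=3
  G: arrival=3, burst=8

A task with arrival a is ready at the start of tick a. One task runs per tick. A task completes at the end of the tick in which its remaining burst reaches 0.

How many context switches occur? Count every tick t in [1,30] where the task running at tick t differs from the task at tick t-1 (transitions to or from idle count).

t=0: L0/L1/L2 = A/-/- → run A
t=1: L0/L1/L2 = ACDE/-/- → run A
t=2: L0/L1/L2 = ACDE/-/- → run A
t=3: L0/L1/L2 = CDEG/A/- → run C
t=4: L0/L1/L2 = CDEG/A/- → run C
t=5: L0/L1/L2 = CDEG/A/- → run C
t=6: L0/L1/L2 = DEG/A/- → run D
t=7: L0/L1/L2 = DEG/A/- → run D
t=8: L0/L1/L2 = DEG/A/- → run D
t=9: L0/L1/L2 = EG/AD/- → run E
t=10: L0/L1/L2 = EG/AD/- → run E
t=11: L0/L1/L2 = EG/AD/- → run E
t=12: L0/L1/L2 = G/AD/- → run G
t=13: L0/L1/L2 = G/AD/- → run G
t=14: L0/L1/L2 = G/AD/- → run G
t=15: L0/L1/L2 = -/ADG/- → run A
t=16: L0/L1/L2 = -/ADG/- → run A
t=17: L0/L1/L2 = -/ADG/- → run A
t=18: L0/L1/L2 = -/ADG/- → run A
t=19: L0/L1/L2 = -/ADG/- → run A
t=20: L0/L1/L2 = -/DG/- → run D
t=21: L0/L1/L2 = -/DG/- → run D
t=22: L0/L1/L2 = -/DG/- → run D
t=23: L0/L1/L2 = -/G/- → run G
t=24: L0/L1/L2 = -/G/- → run G
t=25: L0/L1/L2 = -/G/- → run G
t=26: L0/L1/L2 = -/G/- → run G
t=27: L0/L1/L2 = -/G/- → run G
t=28: (idle)
t=29: (idle)
t=30: (idle)

context switches = 8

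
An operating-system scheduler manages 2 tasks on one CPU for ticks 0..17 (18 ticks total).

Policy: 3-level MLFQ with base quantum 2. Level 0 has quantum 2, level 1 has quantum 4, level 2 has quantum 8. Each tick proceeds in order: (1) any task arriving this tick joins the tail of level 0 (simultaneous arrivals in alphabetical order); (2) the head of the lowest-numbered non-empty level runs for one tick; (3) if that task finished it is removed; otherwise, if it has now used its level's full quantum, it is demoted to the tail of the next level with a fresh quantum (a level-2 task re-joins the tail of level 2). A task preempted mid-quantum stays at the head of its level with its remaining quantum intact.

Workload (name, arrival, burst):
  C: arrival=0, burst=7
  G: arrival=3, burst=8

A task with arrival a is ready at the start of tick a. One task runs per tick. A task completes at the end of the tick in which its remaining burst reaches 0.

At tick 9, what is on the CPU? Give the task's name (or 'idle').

running at tick 9 = G

t=0: L0/L1/L2 = C/-/- → run C
t=1: L0/L1/L2 = C/-/- → run C
t=2: L0/L1/L2 = -/C/- → run C
t=3: L0/L1/L2 = G/C/- → run G
t=4: L0/L1/L2 = G/C/- → run G
t=5: L0/L1/L2 = -/CG/- → run C
t=6: L0/L1/L2 = -/CG/- → run C
t=7: L0/L1/L2 = -/CG/- → run C
t=8: L0/L1/L2 = -/G/C → run G
t=9: L0/L1/L2 = -/G/C → run G
t=10: L0/L1/L2 = -/G/C → run G
t=11: L0/L1/L2 = -/G/C → run G
t=12: L0/L1/L2 = -/-/CG → run C
t=13: L0/L1/L2 = -/-/G → run G
t=14: L0/L1/L2 = -/-/G → run G
t=15: (idle)
t=16: (idle)
t=17: (idle)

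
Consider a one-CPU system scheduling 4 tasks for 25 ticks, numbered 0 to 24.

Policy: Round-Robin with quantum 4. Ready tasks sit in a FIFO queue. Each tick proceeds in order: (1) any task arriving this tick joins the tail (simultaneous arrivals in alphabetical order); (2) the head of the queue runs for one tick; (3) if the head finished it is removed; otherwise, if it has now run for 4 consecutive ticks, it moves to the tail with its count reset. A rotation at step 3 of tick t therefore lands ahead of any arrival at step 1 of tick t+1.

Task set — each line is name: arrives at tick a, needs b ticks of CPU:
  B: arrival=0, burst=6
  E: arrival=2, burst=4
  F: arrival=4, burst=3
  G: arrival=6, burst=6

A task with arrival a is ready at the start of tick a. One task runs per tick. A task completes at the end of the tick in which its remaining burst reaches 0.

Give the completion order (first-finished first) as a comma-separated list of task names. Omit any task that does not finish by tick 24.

t=0: queue=[B] q_used=0 → run B
t=1: queue=[B] q_used=1 → run B
t=2: queue=[B,E] q_used=2 → run B
t=3: queue=[B,E] q_used=3 → run B
t=4: queue=[E,B,F] q_used=0 → run E
t=5: queue=[E,B,F] q_used=1 → run E
t=6: queue=[E,B,F,G] q_used=2 → run E
t=7: queue=[E,B,F,G] q_used=3 → run E
t=8: queue=[B,F,G] q_used=0 → run B
t=9: queue=[B,F,G] q_used=1 → run B
t=10: queue=[F,G] q_used=0 → run F
t=11: queue=[F,G] q_used=1 → run F
t=12: queue=[F,G] q_used=2 → run F
t=13: queue=[G] q_used=0 → run G
t=14: queue=[G] q_used=1 → run G
t=15: queue=[G] q_used=2 → run G
t=16: queue=[G] q_used=3 → run G
t=17: queue=[G] q_used=0 → run G
t=18: queue=[G] q_used=1 → run G
t=19: (idle)
t=20: (idle)
t=21: (idle)
t=22: (idle)
t=23: (idle)
t=24: (idle)

completion order = E, B, F, G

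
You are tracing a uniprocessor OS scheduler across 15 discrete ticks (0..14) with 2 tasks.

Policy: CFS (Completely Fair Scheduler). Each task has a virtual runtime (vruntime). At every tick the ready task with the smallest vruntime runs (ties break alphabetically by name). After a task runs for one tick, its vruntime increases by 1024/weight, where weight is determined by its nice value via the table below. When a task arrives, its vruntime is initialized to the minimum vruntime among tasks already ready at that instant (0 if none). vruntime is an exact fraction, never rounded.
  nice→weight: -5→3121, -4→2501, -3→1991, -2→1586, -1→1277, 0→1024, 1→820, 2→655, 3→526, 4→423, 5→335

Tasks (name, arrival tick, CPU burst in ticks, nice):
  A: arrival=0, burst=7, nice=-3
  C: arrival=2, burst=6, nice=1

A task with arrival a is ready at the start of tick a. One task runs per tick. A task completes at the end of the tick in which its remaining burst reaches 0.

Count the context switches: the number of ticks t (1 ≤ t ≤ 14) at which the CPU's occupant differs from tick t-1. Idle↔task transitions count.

context switches = 6

t=0: vr[A=0] → run A
t=1: vr[A=1024/1991] → run A
t=2: vr[A=2048/1991 C=2048/1991] → run A
t=3: vr[A=3072/1991 C=2048/1991] → run C
t=4: vr[A=3072/1991 C=929536/408155] → run A
t=5: vr[A=4096/1991 C=929536/408155] → run A
t=6: vr[A=5120/1991 C=929536/408155] → run C
t=7: vr[A=5120/1991 C=1439232/408155] → run A
t=8: vr[A=6144/1991 C=1439232/408155] → run A
t=9: vr[C=1439232/408155] → run C
t=10: vr[C=1948928/408155] → run C
t=11: vr[C=2458624/408155] → run C
t=12: vr[C=593664/81631] → run C
t=13: (idle)
t=14: (idle)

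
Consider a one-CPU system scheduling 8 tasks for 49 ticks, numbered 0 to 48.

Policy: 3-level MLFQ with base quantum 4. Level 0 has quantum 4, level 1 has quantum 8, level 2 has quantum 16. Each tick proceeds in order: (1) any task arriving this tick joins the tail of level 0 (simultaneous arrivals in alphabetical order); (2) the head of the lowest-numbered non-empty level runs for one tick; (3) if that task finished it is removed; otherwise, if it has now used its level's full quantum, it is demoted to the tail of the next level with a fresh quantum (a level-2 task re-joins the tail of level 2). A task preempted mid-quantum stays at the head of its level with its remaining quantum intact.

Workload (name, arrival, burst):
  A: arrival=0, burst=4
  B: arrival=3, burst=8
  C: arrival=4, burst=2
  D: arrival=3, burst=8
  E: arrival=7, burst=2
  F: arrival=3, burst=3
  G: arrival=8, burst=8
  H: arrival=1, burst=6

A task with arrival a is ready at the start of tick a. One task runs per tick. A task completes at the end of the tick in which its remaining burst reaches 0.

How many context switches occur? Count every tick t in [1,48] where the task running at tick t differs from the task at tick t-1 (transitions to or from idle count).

context switches = 12

t=0: L0/L1/L2 = A/-/- → run A
t=1: L0/L1/L2 = AH/-/- → run A
t=2: L0/L1/L2 = AH/-/- → run A
t=3: L0/L1/L2 = AHBDF/-/- → run A
t=4: L0/L1/L2 = HBDFC/-/- → run H
t=5: L0/L1/L2 = HBDFC/-/- → run H
t=6: L0/L1/L2 = HBDFC/-/- → run H
t=7: L0/L1/L2 = HBDFCE/-/- → run H
t=8: L0/L1/L2 = BDFCEG/H/- → run B
t=9: L0/L1/L2 = BDFCEG/H/- → run B
t=10: L0/L1/L2 = BDFCEG/H/- → run B
t=11: L0/L1/L2 = BDFCEG/H/- → run B
t=12: L0/L1/L2 = DFCEG/HB/- → run D
t=13: L0/L1/L2 = DFCEG/HB/- → run D
t=14: L0/L1/L2 = DFCEG/HB/- → run D
t=15: L0/L1/L2 = DFCEG/HB/- → run D
t=16: L0/L1/L2 = FCEG/HBD/- → run F
t=17: L0/L1/L2 = FCEG/HBD/- → run F
t=18: L0/L1/L2 = FCEG/HBD/- → run F
t=19: L0/L1/L2 = CEG/HBD/- → run C
t=20: L0/L1/L2 = CEG/HBD/- → run C
t=21: L0/L1/L2 = EG/HBD/- → run E
t=22: L0/L1/L2 = EG/HBD/- → run E
t=23: L0/L1/L2 = G/HBD/- → run G
t=24: L0/L1/L2 = G/HBD/- → run G
t=25: L0/L1/L2 = G/HBD/- → run G
t=26: L0/L1/L2 = G/HBD/- → run G
t=27: L0/L1/L2 = -/HBDG/- → run H
t=28: L0/L1/L2 = -/HBDG/- → run H
t=29: L0/L1/L2 = -/BDG/- → run B
t=30: L0/L1/L2 = -/BDG/- → run B
t=31: L0/L1/L2 = -/BDG/- → run B
t=32: L0/L1/L2 = -/BDG/- → run B
t=33: L0/L1/L2 = -/DG/- → run D
t=34: L0/L1/L2 = -/DG/- → run D
t=35: L0/L1/L2 = -/DG/- → run D
t=36: L0/L1/L2 = -/DG/- → run D
t=37: L0/L1/L2 = -/G/- → run G
t=38: L0/L1/L2 = -/G/- → run G
t=39: L0/L1/L2 = -/G/- → run G
t=40: L0/L1/L2 = -/G/- → run G
t=41: (idle)
t=42: (idle)
t=43: (idle)
t=44: (idle)
t=45: (idle)
t=46: (idle)
t=47: (idle)
t=48: (idle)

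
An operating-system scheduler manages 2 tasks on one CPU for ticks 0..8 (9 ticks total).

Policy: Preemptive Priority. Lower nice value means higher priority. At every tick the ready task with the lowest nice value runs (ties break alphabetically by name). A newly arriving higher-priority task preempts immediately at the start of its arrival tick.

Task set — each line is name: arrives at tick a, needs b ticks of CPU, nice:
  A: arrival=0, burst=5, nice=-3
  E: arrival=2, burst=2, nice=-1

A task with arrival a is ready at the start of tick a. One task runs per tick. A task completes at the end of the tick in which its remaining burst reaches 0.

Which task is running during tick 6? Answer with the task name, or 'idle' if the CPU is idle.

t=0: ready={A} → run A
t=1: ready={A} → run A
t=2: ready={A,E} → run A
t=3: ready={A,E} → run A
t=4: ready={A,E} → run A
t=5: ready={E} → run E
t=6: ready={E} → run E
t=7: (idle)
t=8: (idle)

running at tick 6 = E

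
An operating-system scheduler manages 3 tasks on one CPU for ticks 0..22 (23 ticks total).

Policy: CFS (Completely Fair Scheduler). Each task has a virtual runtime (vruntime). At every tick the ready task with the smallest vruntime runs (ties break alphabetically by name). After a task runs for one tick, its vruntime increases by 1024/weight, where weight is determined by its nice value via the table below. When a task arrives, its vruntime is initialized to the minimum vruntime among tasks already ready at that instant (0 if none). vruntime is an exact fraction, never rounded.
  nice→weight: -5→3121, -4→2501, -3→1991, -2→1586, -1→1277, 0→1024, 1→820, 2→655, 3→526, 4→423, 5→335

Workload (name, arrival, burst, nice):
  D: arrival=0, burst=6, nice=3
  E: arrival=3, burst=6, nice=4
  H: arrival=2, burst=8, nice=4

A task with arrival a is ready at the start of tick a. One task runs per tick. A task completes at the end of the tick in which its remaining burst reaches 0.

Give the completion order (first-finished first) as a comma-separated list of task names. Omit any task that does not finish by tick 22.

t=0: vr[D=0] → run D
t=1: vr[D=512/263] → run D
t=2: vr[D=1024/263 H=1024/263] → run D
t=3: vr[D=1536/263 E=1024/263 H=1024/263] → run E
t=4: vr[D=1536/263 E=702464/111249 H=1024/263] → run H
t=5: vr[D=1536/263 E=702464/111249 H=702464/111249] → run D
t=6: vr[D=2048/263 E=702464/111249 H=702464/111249] → run E
t=7: vr[D=2048/263 E=971776/111249 H=702464/111249] → run H
t=8: vr[D=2048/263 E=971776/111249 H=971776/111249] → run D
t=9: vr[D=2560/263 E=971776/111249 H=971776/111249] → run E
t=10: vr[D=2560/263 E=413696/37083 H=971776/111249] → run H
t=11: vr[D=2560/263 E=413696/37083 H=413696/37083] → run D
t=12: vr[E=413696/37083 H=413696/37083] → run E
t=13: vr[E=1510400/111249 H=413696/37083] → run H
t=14: vr[E=1510400/111249 H=1510400/111249] → run E
t=15: vr[E=1779712/111249 H=1510400/111249] → run H
t=16: vr[E=1779712/111249 H=1779712/111249] → run E
t=17: vr[H=1779712/111249] → run H
t=18: vr[H=683008/37083] → run H
t=19: vr[H=2318336/111249] → run H
t=20: (idle)
t=21: (idle)
t=22: (idle)

completion order = D, E, H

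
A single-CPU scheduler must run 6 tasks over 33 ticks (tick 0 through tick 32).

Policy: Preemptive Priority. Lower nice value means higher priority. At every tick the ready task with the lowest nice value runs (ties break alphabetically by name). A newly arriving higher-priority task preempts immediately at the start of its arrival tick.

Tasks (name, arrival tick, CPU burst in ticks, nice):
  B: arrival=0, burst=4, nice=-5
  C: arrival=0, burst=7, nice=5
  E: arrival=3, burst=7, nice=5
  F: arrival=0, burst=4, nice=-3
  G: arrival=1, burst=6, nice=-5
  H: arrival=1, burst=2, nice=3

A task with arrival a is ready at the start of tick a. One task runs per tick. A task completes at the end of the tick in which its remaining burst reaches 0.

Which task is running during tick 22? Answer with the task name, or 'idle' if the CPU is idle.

running at tick 22 = C

t=0: ready={B,C,F} → run B
t=1: ready={B,C,F,G,H} → run B
t=2: ready={B,C,F,G,H} → run B
t=3: ready={B,C,E,F,G,H} → run B
t=4: ready={C,E,F,G,H} → run G
t=5: ready={C,E,F,G,H} → run G
t=6: ready={C,E,F,G,H} → run G
t=7: ready={C,E,F,G,H} → run G
t=8: ready={C,E,F,G,H} → run G
t=9: ready={C,E,F,G,H} → run G
t=10: ready={C,E,F,H} → run F
t=11: ready={C,E,F,H} → run F
t=12: ready={C,E,F,H} → run F
t=13: ready={C,E,F,H} → run F
t=14: ready={C,E,H} → run H
t=15: ready={C,E,H} → run H
t=16: ready={C,E} → run C
t=17: ready={C,E} → run C
t=18: ready={C,E} → run C
t=19: ready={C,E} → run C
t=20: ready={C,E} → run C
t=21: ready={C,E} → run C
t=22: ready={C,E} → run C
t=23: ready={E} → run E
t=24: ready={E} → run E
t=25: ready={E} → run E
t=26: ready={E} → run E
t=27: ready={E} → run E
t=28: ready={E} → run E
t=29: ready={E} → run E
t=30: (idle)
t=31: (idle)
t=32: (idle)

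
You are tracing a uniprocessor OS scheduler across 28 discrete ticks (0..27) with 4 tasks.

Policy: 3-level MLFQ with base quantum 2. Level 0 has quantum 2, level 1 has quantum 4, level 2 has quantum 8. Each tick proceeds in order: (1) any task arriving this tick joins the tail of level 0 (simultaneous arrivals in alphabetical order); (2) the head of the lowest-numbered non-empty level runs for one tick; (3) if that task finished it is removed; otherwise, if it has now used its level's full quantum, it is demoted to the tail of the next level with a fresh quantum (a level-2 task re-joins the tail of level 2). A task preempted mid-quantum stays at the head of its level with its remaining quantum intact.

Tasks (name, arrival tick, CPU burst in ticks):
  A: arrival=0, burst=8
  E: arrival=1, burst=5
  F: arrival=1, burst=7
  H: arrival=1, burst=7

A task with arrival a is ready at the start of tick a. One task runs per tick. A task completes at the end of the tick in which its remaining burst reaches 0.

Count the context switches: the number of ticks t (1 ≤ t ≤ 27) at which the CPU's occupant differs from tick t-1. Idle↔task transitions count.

context switches = 11

t=0: L0/L1/L2 = A/-/- → run A
t=1: L0/L1/L2 = AEFH/-/- → run A
t=2: L0/L1/L2 = EFH/A/- → run E
t=3: L0/L1/L2 = EFH/A/- → run E
t=4: L0/L1/L2 = FH/AE/- → run F
t=5: L0/L1/L2 = FH/AE/- → run F
t=6: L0/L1/L2 = H/AEF/- → run H
t=7: L0/L1/L2 = H/AEF/- → run H
t=8: L0/L1/L2 = -/AEFH/- → run A
t=9: L0/L1/L2 = -/AEFH/- → run A
t=10: L0/L1/L2 = -/AEFH/- → run A
t=11: L0/L1/L2 = -/AEFH/- → run A
t=12: L0/L1/L2 = -/EFH/A → run E
t=13: L0/L1/L2 = -/EFH/A → run E
t=14: L0/L1/L2 = -/EFH/A → run E
t=15: L0/L1/L2 = -/FH/A → run F
t=16: L0/L1/L2 = -/FH/A → run F
t=17: L0/L1/L2 = -/FH/A → run F
t=18: L0/L1/L2 = -/FH/A → run F
t=19: L0/L1/L2 = -/H/AF → run H
t=20: L0/L1/L2 = -/H/AF → run H
t=21: L0/L1/L2 = -/H/AF → run H
t=22: L0/L1/L2 = -/H/AF → run H
t=23: L0/L1/L2 = -/-/AFH → run A
t=24: L0/L1/L2 = -/-/AFH → run A
t=25: L0/L1/L2 = -/-/FH → run F
t=26: L0/L1/L2 = -/-/H → run H
t=27: (idle)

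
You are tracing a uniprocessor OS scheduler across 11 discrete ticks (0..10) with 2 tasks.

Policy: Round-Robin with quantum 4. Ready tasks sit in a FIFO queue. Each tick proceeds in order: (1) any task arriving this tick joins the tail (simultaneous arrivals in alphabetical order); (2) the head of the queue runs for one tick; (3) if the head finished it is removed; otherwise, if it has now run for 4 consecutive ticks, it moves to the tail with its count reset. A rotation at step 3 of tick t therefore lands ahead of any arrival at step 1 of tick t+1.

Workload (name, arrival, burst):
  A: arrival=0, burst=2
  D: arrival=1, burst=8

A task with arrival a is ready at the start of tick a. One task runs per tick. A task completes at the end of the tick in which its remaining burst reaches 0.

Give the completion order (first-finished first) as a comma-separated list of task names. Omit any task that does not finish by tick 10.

t=0: queue=[A] q_used=0 → run A
t=1: queue=[A,D] q_used=1 → run A
t=2: queue=[D] q_used=0 → run D
t=3: queue=[D] q_used=1 → run D
t=4: queue=[D] q_used=2 → run D
t=5: queue=[D] q_used=3 → run D
t=6: queue=[D] q_used=0 → run D
t=7: queue=[D] q_used=1 → run D
t=8: queue=[D] q_used=2 → run D
t=9: queue=[D] q_used=3 → run D
t=10: (idle)

completion order = A, D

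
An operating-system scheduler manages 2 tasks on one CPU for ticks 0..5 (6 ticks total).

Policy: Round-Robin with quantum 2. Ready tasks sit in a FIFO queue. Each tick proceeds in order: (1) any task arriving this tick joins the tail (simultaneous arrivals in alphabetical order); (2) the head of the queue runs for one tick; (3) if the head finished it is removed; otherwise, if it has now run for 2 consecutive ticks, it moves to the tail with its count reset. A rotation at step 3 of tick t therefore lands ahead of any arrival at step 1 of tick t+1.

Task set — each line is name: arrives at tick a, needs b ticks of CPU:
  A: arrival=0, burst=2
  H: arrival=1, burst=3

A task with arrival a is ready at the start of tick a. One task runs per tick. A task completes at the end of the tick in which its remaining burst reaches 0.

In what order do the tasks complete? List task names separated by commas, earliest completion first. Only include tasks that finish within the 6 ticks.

completion order = A, H

t=0: queue=[A] q_used=0 → run A
t=1: queue=[A,H] q_used=1 → run A
t=2: queue=[H] q_used=0 → run H
t=3: queue=[H] q_used=1 → run H
t=4: queue=[H] q_used=0 → run H
t=5: (idle)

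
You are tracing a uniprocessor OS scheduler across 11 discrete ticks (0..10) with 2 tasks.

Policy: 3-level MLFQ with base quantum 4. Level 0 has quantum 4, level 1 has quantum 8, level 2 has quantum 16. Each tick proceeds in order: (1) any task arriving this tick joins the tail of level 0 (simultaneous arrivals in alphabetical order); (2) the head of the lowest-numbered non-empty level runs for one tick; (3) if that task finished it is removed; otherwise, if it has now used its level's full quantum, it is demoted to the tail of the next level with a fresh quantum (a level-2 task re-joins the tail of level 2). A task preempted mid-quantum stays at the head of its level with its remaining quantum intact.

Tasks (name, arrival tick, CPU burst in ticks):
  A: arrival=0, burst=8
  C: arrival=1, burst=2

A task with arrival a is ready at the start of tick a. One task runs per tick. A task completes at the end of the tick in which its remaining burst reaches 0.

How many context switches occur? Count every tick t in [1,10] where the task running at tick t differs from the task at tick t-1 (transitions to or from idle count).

context switches = 3

t=0: L0/L1/L2 = A/-/- → run A
t=1: L0/L1/L2 = AC/-/- → run A
t=2: L0/L1/L2 = AC/-/- → run A
t=3: L0/L1/L2 = AC/-/- → run A
t=4: L0/L1/L2 = C/A/- → run C
t=5: L0/L1/L2 = C/A/- → run C
t=6: L0/L1/L2 = -/A/- → run A
t=7: L0/L1/L2 = -/A/- → run A
t=8: L0/L1/L2 = -/A/- → run A
t=9: L0/L1/L2 = -/A/- → run A
t=10: (idle)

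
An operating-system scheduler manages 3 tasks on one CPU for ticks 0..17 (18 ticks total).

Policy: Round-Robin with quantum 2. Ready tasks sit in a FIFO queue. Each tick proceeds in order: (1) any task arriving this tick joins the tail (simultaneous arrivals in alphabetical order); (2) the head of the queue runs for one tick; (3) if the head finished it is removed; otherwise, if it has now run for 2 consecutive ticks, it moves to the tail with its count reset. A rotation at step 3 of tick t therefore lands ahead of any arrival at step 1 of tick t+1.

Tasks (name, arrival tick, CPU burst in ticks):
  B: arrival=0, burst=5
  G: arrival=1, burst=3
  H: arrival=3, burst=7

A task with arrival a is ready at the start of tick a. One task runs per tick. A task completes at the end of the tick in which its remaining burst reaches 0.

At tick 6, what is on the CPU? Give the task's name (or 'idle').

t=0: queue=[B] q_used=0 → run B
t=1: queue=[B,G] q_used=1 → run B
t=2: queue=[G,B] q_used=0 → run G
t=3: queue=[G,B,H] q_used=1 → run G
t=4: queue=[B,H,G] q_used=0 → run B
t=5: queue=[B,H,G] q_used=1 → run B
t=6: queue=[H,G,B] q_used=0 → run H
t=7: queue=[H,G,B] q_used=1 → run H
t=8: queue=[G,B,H] q_used=0 → run G
t=9: queue=[B,H] q_used=0 → run B
t=10: queue=[H] q_used=0 → run H
t=11: queue=[H] q_used=1 → run H
t=12: queue=[H] q_used=0 → run H
t=13: queue=[H] q_used=1 → run H
t=14: queue=[H] q_used=0 → run H
t=15: (idle)
t=16: (idle)
t=17: (idle)

running at tick 6 = H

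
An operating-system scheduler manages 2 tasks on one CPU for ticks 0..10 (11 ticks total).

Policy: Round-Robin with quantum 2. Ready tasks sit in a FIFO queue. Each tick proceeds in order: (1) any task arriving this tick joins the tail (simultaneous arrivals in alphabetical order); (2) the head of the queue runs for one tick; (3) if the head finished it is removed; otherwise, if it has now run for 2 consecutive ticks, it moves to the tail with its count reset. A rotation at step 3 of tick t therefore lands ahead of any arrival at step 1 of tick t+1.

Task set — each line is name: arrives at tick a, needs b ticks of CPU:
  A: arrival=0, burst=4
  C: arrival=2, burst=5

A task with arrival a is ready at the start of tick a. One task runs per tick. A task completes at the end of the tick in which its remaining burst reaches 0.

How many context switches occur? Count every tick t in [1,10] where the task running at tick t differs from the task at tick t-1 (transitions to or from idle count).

t=0: queue=[A] q_used=0 → run A
t=1: queue=[A] q_used=1 → run A
t=2: queue=[A,C] q_used=0 → run A
t=3: queue=[A,C] q_used=1 → run A
t=4: queue=[C] q_used=0 → run C
t=5: queue=[C] q_used=1 → run C
t=6: queue=[C] q_used=0 → run C
t=7: queue=[C] q_used=1 → run C
t=8: queue=[C] q_used=0 → run C
t=9: (idle)
t=10: (idle)

context switches = 2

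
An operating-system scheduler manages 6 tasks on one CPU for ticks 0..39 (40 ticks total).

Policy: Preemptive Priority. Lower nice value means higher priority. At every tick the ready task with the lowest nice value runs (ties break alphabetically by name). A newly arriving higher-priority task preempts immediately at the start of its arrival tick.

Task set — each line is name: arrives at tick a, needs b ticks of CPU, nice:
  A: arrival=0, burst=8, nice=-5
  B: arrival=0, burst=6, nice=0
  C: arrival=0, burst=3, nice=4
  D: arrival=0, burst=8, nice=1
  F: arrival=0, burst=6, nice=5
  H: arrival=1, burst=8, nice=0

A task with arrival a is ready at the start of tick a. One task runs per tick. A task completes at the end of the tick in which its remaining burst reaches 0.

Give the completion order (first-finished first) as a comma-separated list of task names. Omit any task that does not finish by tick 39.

t=0: ready={A,B,C,D,F} → run A
t=1: ready={A,B,C,D,F,H} → run A
t=2: ready={A,B,C,D,F,H} → run A
t=3: ready={A,B,C,D,F,H} → run A
t=4: ready={A,B,C,D,F,H} → run A
t=5: ready={A,B,C,D,F,H} → run A
t=6: ready={A,B,C,D,F,H} → run A
t=7: ready={A,B,C,D,F,H} → run A
t=8: ready={B,C,D,F,H} → run B
t=9: ready={B,C,D,F,H} → run B
t=10: ready={B,C,D,F,H} → run B
t=11: ready={B,C,D,F,H} → run B
t=12: ready={B,C,D,F,H} → run B
t=13: ready={B,C,D,F,H} → run B
t=14: ready={C,D,F,H} → run H
t=15: ready={C,D,F,H} → run H
t=16: ready={C,D,F,H} → run H
t=17: ready={C,D,F,H} → run H
t=18: ready={C,D,F,H} → run H
t=19: ready={C,D,F,H} → run H
t=20: ready={C,D,F,H} → run H
t=21: ready={C,D,F,H} → run H
t=22: ready={C,D,F} → run D
t=23: ready={C,D,F} → run D
t=24: ready={C,D,F} → run D
t=25: ready={C,D,F} → run D
t=26: ready={C,D,F} → run D
t=27: ready={C,D,F} → run D
t=28: ready={C,D,F} → run D
t=29: ready={C,D,F} → run D
t=30: ready={C,F} → run C
t=31: ready={C,F} → run C
t=32: ready={C,F} → run C
t=33: ready={F} → run F
t=34: ready={F} → run F
t=35: ready={F} → run F
t=36: ready={F} → run F
t=37: ready={F} → run F
t=38: ready={F} → run F
t=39: (idle)

completion order = A, B, H, D, C, F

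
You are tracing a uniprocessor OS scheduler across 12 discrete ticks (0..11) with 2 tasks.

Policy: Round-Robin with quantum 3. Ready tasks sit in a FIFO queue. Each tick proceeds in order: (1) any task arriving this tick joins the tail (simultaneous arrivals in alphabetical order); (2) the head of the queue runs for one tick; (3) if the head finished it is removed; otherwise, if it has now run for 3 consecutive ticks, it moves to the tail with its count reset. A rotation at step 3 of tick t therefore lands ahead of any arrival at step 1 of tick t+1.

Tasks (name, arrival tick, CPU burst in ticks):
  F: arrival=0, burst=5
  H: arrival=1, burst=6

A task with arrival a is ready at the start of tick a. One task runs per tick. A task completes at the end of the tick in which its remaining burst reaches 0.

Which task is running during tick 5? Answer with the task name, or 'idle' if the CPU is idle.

t=0: queue=[F] q_used=0 → run F
t=1: queue=[F,H] q_used=1 → run F
t=2: queue=[F,H] q_used=2 → run F
t=3: queue=[H,F] q_used=0 → run H
t=4: queue=[H,F] q_used=1 → run H
t=5: queue=[H,F] q_used=2 → run H
t=6: queue=[F,H] q_used=0 → run F
t=7: queue=[F,H] q_used=1 → run F
t=8: queue=[H] q_used=0 → run H
t=9: queue=[H] q_used=1 → run H
t=10: queue=[H] q_used=2 → run H
t=11: (idle)

running at tick 5 = H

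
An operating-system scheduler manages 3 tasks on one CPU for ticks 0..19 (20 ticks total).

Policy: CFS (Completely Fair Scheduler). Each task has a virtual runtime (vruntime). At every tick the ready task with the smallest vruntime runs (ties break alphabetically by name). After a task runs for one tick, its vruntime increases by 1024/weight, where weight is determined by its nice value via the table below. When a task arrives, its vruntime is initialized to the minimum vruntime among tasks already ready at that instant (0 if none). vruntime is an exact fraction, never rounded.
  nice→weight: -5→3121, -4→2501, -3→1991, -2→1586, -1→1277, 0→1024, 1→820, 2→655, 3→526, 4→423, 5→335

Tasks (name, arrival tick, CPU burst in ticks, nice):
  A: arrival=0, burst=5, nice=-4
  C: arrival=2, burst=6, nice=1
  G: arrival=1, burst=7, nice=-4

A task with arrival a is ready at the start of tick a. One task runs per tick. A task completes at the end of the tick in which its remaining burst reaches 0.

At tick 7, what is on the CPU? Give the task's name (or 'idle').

t=0: vr[A=0] → run A
t=1: vr[A=1024/2501 G=1024/2501] → run A
t=2: vr[A=2048/2501 C=1024/2501 G=1024/2501] → run C
t=3: vr[A=2048/2501 C=20736/12505 G=1024/2501] → run G
t=4: vr[A=2048/2501 C=20736/12505 G=2048/2501] → run A
t=5: vr[A=3072/2501 C=20736/12505 G=2048/2501] → run G
t=6: vr[A=3072/2501 C=20736/12505 G=3072/2501] → run A
t=7: vr[A=4096/2501 C=20736/12505 G=3072/2501] → run G
t=8: vr[A=4096/2501 C=20736/12505 G=4096/2501] → run A
t=9: vr[C=20736/12505 G=4096/2501] → run G
t=10: vr[C=20736/12505 G=5120/2501] → run C
t=11: vr[C=36352/12505 G=5120/2501] → run G
t=12: vr[C=36352/12505 G=6144/2501] → run G
t=13: vr[C=36352/12505 G=7168/2501] → run G
t=14: vr[C=36352/12505] → run C
t=15: vr[C=51968/12505] → run C
t=16: vr[C=67584/12505] → run C
t=17: vr[C=16640/2501] → run C
t=18: (idle)
t=19: (idle)

running at tick 7 = G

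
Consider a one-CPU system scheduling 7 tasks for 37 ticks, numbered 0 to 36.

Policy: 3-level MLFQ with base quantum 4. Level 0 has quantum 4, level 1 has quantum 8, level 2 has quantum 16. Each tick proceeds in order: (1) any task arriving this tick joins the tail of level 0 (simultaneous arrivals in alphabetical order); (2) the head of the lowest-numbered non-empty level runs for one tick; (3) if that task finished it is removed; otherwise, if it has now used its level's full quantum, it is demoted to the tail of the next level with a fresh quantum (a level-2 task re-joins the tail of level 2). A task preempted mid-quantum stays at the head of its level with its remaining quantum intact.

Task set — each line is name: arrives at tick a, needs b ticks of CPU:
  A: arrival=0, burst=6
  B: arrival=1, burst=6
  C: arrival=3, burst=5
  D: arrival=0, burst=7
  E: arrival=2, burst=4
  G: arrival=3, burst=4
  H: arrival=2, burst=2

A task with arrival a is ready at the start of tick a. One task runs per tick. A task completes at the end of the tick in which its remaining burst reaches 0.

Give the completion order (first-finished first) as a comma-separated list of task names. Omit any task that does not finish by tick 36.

completion order = E, H, G, A, D, B, C

t=0: L0/L1/L2 = AD/-/- → run A
t=1: L0/L1/L2 = ADB/-/- → run A
t=2: L0/L1/L2 = ADBEH/-/- → run A
t=3: L0/L1/L2 = ADBEHCG/-/- → run A
t=4: L0/L1/L2 = DBEHCG/A/- → run D
t=5: L0/L1/L2 = DBEHCG/A/- → run D
t=6: L0/L1/L2 = DBEHCG/A/- → run D
t=7: L0/L1/L2 = DBEHCG/A/- → run D
t=8: L0/L1/L2 = BEHCG/AD/- → run B
t=9: L0/L1/L2 = BEHCG/AD/- → run B
t=10: L0/L1/L2 = BEHCG/AD/- → run B
t=11: L0/L1/L2 = BEHCG/AD/- → run B
t=12: L0/L1/L2 = EHCG/ADB/- → run E
t=13: L0/L1/L2 = EHCG/ADB/- → run E
t=14: L0/L1/L2 = EHCG/ADB/- → run E
t=15: L0/L1/L2 = EHCG/ADB/- → run E
t=16: L0/L1/L2 = HCG/ADB/- → run H
t=17: L0/L1/L2 = HCG/ADB/- → run H
t=18: L0/L1/L2 = CG/ADB/- → run C
t=19: L0/L1/L2 = CG/ADB/- → run C
t=20: L0/L1/L2 = CG/ADB/- → run C
t=21: L0/L1/L2 = CG/ADB/- → run C
t=22: L0/L1/L2 = G/ADBC/- → run G
t=23: L0/L1/L2 = G/ADBC/- → run G
t=24: L0/L1/L2 = G/ADBC/- → run G
t=25: L0/L1/L2 = G/ADBC/- → run G
t=26: L0/L1/L2 = -/ADBC/- → run A
t=27: L0/L1/L2 = -/ADBC/- → run A
t=28: L0/L1/L2 = -/DBC/- → run D
t=29: L0/L1/L2 = -/DBC/- → run D
t=30: L0/L1/L2 = -/DBC/- → run D
t=31: L0/L1/L2 = -/BC/- → run B
t=32: L0/L1/L2 = -/BC/- → run B
t=33: L0/L1/L2 = -/C/- → run C
t=34: (idle)
t=35: (idle)
t=36: (idle)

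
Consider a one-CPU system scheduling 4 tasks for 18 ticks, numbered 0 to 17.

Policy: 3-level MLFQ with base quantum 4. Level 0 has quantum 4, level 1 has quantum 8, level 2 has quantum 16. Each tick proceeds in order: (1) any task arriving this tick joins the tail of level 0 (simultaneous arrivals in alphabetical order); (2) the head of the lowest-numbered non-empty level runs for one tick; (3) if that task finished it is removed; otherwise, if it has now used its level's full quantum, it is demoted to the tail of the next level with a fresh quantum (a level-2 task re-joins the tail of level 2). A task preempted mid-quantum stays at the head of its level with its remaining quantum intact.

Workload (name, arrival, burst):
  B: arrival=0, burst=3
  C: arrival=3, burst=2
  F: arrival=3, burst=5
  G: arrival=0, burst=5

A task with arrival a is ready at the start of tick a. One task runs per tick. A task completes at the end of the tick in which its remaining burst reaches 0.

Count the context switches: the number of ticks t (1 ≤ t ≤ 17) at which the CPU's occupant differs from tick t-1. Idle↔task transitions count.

context switches = 6

t=0: L0/L1/L2 = BG/-/- → run B
t=1: L0/L1/L2 = BG/-/- → run B
t=2: L0/L1/L2 = BG/-/- → run B
t=3: L0/L1/L2 = GCF/-/- → run G
t=4: L0/L1/L2 = GCF/-/- → run G
t=5: L0/L1/L2 = GCF/-/- → run G
t=6: L0/L1/L2 = GCF/-/- → run G
t=7: L0/L1/L2 = CF/G/- → run C
t=8: L0/L1/L2 = CF/G/- → run C
t=9: L0/L1/L2 = F/G/- → run F
t=10: L0/L1/L2 = F/G/- → run F
t=11: L0/L1/L2 = F/G/- → run F
t=12: L0/L1/L2 = F/G/- → run F
t=13: L0/L1/L2 = -/GF/- → run G
t=14: L0/L1/L2 = -/F/- → run F
t=15: (idle)
t=16: (idle)
t=17: (idle)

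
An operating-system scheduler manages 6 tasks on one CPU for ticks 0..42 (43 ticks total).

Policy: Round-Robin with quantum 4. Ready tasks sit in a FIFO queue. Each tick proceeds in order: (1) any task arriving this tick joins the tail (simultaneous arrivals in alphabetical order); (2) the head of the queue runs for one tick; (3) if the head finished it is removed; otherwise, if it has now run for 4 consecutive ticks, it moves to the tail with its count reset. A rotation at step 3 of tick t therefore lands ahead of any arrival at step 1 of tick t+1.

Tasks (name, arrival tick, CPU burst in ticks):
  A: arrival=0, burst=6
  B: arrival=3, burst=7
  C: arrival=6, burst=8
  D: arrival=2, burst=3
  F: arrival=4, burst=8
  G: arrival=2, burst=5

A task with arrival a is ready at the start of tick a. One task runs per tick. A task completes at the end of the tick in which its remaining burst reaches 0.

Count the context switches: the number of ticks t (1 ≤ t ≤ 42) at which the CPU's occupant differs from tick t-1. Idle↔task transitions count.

context switches = 11

t=0: queue=[A] q_used=0 → run A
t=1: queue=[A] q_used=1 → run A
t=2: queue=[A,D,G] q_used=2 → run A
t=3: queue=[A,D,G,B] q_used=3 → run A
t=4: queue=[D,G,B,A,F] q_used=0 → run D
t=5: queue=[D,G,B,A,F] q_used=1 → run D
t=6: queue=[D,G,B,A,F,C] q_used=2 → run D
t=7: queue=[G,B,A,F,C] q_used=0 → run G
t=8: queue=[G,B,A,F,C] q_used=1 → run G
t=9: queue=[G,B,A,F,C] q_used=2 → run G
t=10: queue=[G,B,A,F,C] q_used=3 → run G
t=11: queue=[B,A,F,C,G] q_used=0 → run B
t=12: queue=[B,A,F,C,G] q_used=1 → run B
t=13: queue=[B,A,F,C,G] q_used=2 → run B
t=14: queue=[B,A,F,C,G] q_used=3 → run B
t=15: queue=[A,F,C,G,B] q_used=0 → run A
t=16: queue=[A,F,C,G,B] q_used=1 → run A
t=17: queue=[F,C,G,B] q_used=0 → run F
t=18: queue=[F,C,G,B] q_used=1 → run F
t=19: queue=[F,C,G,B] q_used=2 → run F
t=20: queue=[F,C,G,B] q_used=3 → run F
t=21: queue=[C,G,B,F] q_used=0 → run C
t=22: queue=[C,G,B,F] q_used=1 → run C
t=23: queue=[C,G,B,F] q_used=2 → run C
t=24: queue=[C,G,B,F] q_used=3 → run C
t=25: queue=[G,B,F,C] q_used=0 → run G
t=26: queue=[B,F,C] q_used=0 → run B
t=27: queue=[B,F,C] q_used=1 → run B
t=28: queue=[B,F,C] q_used=2 → run B
t=29: queue=[F,C] q_used=0 → run F
t=30: queue=[F,C] q_used=1 → run F
t=31: queue=[F,C] q_used=2 → run F
t=32: queue=[F,C] q_used=3 → run F
t=33: queue=[C] q_used=0 → run C
t=34: queue=[C] q_used=1 → run C
t=35: queue=[C] q_used=2 → run C
t=36: queue=[C] q_used=3 → run C
t=37: (idle)
t=38: (idle)
t=39: (idle)
t=40: (idle)
t=41: (idle)
t=42: (idle)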